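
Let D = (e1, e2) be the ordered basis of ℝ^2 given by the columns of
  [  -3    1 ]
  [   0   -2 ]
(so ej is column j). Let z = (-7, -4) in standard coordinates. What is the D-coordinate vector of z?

We seek scalars with c_1 e1 + c_2 e2 = z; equivalently solve M c = z where the columns of M are e1, e2.
System: -3c_1 + c_2 = -7, 0c_1 - 2c_2 = -4; solving gives c_1 = 3, c_2 = 2.
Check: 3e1 + 2e2 = (-7, -4).

(3, 2)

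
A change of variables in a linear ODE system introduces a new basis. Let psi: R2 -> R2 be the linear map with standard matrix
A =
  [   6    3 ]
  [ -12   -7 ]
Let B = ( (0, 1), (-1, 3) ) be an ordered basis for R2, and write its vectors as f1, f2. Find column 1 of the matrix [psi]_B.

(2, -3)

Compute psi(f1) = A f1 = (3, -7) in standard coordinates.
Then write this in B-coordinates: solve for y in y_1 f1 + y_2 f2 = (3, -7).
This gives y = (2, -3), which is column 1 of [psi]_B.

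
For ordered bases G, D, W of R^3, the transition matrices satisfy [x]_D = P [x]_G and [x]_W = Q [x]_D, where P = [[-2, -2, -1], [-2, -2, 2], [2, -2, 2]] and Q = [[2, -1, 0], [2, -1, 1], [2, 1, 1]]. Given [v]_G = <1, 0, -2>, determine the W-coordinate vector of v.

Composing the changes, [v]_W = Q P [v]_G.
Q P = [[-2, -2, -4], [0, -4, -2], [-4, -8, 2]]; applying this to <1, 0, -2> gives <6, 4, -8>.

<6, 4, -8>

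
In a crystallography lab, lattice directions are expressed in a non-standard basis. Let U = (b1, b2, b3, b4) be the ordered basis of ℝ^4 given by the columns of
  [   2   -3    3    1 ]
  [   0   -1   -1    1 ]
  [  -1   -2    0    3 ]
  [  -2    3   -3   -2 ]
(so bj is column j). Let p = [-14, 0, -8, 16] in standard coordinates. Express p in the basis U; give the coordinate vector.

[0, 1, -3, -2]

We seek scalars with c_1 b1 + ... + c_4 b4 = p; equivalently solve M c = p where the columns of M are b1, ..., b4.
Solving this 4x4 system gives c = (0, 1, -3, -2).
Check: 0·b1 + b2 - 3b3 - 2b4 = [-14, 0, -8, 16].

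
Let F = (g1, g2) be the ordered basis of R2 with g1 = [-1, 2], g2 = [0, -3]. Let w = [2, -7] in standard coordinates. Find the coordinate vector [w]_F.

Write w = c_1 g1 + c_2 g2 and solve for the c_i.
System: -c_1 + 0c_2 = 2, 2c_1 - 3c_2 = -7; solving gives c_1 = -2, c_2 = 1.
Check: -2g1 + g2 = [2, -7].

[-2, 1]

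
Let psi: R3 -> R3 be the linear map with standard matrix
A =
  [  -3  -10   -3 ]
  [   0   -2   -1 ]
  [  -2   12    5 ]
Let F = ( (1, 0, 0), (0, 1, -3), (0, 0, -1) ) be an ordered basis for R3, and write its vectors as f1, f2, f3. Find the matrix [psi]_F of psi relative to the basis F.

The j-th column of [psi]_F is [psi(fj)]_F.
psi(f1) = A f1 = (-3, 0, -2) = -3f1 + 0·f2 + 2f3, so column 1 is (-3, 0, 2).
Repeating for f2, f3 and assembling the columns gives [[-3, -1, 3], [0, 1, 1], [2, 0, 2]].

[[-3, -1, 3], [0, 1, 1], [2, 0, 2]]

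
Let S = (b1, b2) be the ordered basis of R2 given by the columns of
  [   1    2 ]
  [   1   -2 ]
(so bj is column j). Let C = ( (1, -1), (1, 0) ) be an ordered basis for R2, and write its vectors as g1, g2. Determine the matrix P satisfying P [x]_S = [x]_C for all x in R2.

[[-1, 2], [2, 0]]

Column j of P is [bj]_C, since P maps S-coordinates to C-coordinates.
Expressing b1 in C: b1 = -g1 + 2g2, so column 1 of P is (-1, 2).
Doing the same for each bj gives P = [[-1, 2], [2, 0]].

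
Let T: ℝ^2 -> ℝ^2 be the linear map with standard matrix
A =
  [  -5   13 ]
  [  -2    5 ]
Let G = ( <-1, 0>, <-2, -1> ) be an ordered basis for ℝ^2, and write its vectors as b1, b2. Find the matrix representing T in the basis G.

[[-1, 1], [-2, 1]]

With P the matrix whose columns are b1, b2, [T]_G = P^(-1) A P.
Column by column: T(b1) = A b1 = <5, 2>; its G-coordinates <-1, -2> give column 1.
Continuing for each basis vector yields [T]_G = [[-1, 1], [-2, 1]].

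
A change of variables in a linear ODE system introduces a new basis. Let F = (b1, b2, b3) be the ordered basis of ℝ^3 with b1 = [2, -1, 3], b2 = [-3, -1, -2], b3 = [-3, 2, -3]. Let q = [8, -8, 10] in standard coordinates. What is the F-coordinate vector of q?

[1, 1, -3]

We seek scalars with c_1 b1 + ... + c_3 b3 = q; equivalently solve M c = q where the columns of M are b1, ..., b3.
Gaussian elimination on [M | q] yields c = (1, 1, -3).
Check: b1 + b2 - 3b3 = [8, -8, 10].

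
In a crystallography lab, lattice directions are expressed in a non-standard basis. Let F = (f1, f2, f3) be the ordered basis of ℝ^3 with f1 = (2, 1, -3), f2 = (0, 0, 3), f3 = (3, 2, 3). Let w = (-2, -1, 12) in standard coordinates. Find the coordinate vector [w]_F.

(-1, 3, 0)

We seek scalars with c_1 f1 + ... + c_3 f3 = w; equivalently solve M c = w where the columns of M are f1, ..., f3.
Row-reducing the augmented matrix [M | w] gives c = (-1, 3, 0).
Check: -f1 + 3f2 + 0·f3 = (-2, -1, 12).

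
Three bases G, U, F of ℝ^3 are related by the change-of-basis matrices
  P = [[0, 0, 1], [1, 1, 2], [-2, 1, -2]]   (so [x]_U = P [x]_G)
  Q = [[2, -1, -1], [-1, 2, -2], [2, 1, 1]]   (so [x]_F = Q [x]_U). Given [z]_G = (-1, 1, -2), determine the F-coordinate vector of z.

(-7, -20, -1)

First [z]_U = P [z]_G = (-2, -4, 7).
Then [z]_F = Q [z]_U = (-7, -20, -1).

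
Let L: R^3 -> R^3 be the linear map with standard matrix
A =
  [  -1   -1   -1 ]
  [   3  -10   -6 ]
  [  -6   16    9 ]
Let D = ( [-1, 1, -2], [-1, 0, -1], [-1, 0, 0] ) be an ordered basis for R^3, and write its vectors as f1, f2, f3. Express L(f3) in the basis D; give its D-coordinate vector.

[-3, 0, 2]

Compute L(f3) = A f3 = [1, -3, 6] in standard coordinates.
Then write this in D-coordinates: solve for y in y_1 f1 + ... + y_3 f3 = [1, -3, 6].
This gives y = [-3, 0, 2], which is column 3 of [L]_D.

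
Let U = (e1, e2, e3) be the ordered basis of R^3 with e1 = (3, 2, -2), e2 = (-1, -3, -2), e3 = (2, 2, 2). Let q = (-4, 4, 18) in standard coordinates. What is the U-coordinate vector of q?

We seek scalars with c_1 e1 + ... + c_3 e3 = q; equivalently solve M c = q where the columns of M are e1, ..., e3.
Row-reducing the augmented matrix [M | q] gives c = (-4, -2, 3).
Check: -4e1 - 2e2 + 3e3 = (-4, 4, 18).

(-4, -2, 3)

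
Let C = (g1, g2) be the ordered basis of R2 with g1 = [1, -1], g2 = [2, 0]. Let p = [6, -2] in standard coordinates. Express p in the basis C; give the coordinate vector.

We seek scalars with c_1 g1 + c_2 g2 = p; equivalently solve M c = p where the columns of M are g1, g2.
System: c_1 + 2c_2 = 6, -c_1 + 0c_2 = -2; solving gives c_1 = 2, c_2 = 2.
Check: 2g1 + 2g2 = [6, -2].

[2, 2]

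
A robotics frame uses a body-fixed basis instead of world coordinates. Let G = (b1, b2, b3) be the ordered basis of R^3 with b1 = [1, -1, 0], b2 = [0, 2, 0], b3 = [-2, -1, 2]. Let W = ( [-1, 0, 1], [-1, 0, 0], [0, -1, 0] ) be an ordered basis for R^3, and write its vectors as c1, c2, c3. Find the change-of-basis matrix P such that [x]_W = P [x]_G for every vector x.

[[0, 0, 2], [-1, 0, 0], [1, -2, 1]]

Let M have columns bj and N have columns cj. Then for every x, N [x]_W = x = M [x]_G, so P = N^(-1) M.
Since det N = 1, N^(-1) has integer entries; multiplying gives P = [[0, 0, 2], [-1, 0, 0], [1, -2, 1]].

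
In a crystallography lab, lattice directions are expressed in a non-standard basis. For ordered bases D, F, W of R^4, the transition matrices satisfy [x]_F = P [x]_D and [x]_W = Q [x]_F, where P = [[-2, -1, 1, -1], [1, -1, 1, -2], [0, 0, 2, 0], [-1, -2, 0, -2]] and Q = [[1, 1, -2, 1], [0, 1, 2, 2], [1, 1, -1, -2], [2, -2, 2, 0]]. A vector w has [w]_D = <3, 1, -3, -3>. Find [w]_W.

First [w]_F = P [w]_D = <-7, 5, -6, 1>.
Then [w]_W = Q [w]_F = <11, -5, 2, -36>.

<11, -5, 2, -36>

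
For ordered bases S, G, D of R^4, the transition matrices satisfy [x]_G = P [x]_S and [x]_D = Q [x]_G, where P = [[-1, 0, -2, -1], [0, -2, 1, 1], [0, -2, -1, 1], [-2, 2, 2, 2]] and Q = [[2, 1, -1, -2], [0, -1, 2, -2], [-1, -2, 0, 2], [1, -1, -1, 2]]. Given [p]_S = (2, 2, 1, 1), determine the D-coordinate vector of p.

First [p]_G = P [p]_S = (-5, -2, -4, 4).
Then [p]_D = Q [p]_G = (-16, -14, 17, 9).

(-16, -14, 17, 9)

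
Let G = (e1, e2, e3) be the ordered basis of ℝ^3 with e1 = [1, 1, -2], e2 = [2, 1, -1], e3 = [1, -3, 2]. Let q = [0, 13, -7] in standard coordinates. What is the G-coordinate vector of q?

[-2, 3, -4]

We seek scalars with c_1 e1 + ... + c_3 e3 = q; equivalently solve M c = q where the columns of M are e1, ..., e3.
Gaussian elimination on [M | q] yields c = (-2, 3, -4).
Check: -2e1 + 3e2 - 4e3 = [0, 13, -7].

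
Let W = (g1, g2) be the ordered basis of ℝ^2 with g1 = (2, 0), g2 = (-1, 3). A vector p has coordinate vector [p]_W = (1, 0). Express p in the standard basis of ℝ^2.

p = M [p]_W, where M has columns g1, g2.
Carrying out the matrix-vector product, p = (2, 0).

(2, 0)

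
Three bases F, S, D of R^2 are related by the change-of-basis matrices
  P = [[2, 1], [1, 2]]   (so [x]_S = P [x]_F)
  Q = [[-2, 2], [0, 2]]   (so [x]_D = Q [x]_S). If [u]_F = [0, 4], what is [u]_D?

[8, 16]

Composing the changes, [u]_D = Q P [u]_F.
Q P = [[-2, 2], [2, 4]]; applying this to [0, 4] gives [8, 16].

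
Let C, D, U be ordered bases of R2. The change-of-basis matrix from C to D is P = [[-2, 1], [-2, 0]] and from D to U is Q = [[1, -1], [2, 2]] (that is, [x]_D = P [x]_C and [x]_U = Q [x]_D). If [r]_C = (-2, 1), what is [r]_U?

Composing the changes, [r]_U = Q P [r]_C.
Q P = [[0, 1], [-8, 2]]; applying this to (-2, 1) gives (1, 18).

(1, 18)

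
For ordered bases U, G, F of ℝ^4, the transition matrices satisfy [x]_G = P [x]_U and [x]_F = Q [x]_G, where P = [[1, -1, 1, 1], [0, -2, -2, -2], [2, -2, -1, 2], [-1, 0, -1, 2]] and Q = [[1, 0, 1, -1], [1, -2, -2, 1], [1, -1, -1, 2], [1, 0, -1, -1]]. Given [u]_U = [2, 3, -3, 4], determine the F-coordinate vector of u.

[0, 7, 17, -18]

Composing the changes, [u]_F = Q P [u]_U.
Q P = [[4, -3, 1, 1], [-4, 7, 6, 3], [-3, 3, 2, 5], [0, 1, 3, -3]]; applying this to [2, 3, -3, 4] gives [0, 7, 17, -18].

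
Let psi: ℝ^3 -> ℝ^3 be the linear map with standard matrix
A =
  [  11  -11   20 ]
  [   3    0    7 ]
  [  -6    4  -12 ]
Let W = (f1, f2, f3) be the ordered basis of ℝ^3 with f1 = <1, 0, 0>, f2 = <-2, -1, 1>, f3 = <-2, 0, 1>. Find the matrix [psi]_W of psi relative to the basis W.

[[-1, 1, -2], [-3, -1, -1], [-3, -3, 1]]

The j-th column of [psi]_W is [psi(fj)]_W.
psi(f1) = A f1 = <11, 3, -6> = -f1 - 3f2 - 3f3, so column 1 is <-1, -3, -3>.
Repeating for f2, f3 and assembling the columns gives [[-1, 1, -2], [-3, -1, -1], [-3, -3, 1]].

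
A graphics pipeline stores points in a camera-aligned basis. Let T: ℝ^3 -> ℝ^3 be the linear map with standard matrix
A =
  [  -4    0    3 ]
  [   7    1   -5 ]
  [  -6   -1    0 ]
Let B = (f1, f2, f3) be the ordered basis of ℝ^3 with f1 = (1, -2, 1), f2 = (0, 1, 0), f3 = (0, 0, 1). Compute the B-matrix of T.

The j-th column of [T]_B is [T(fj)]_B.
T(f1) = A f1 = (-1, 0, -4) = -f1 - 2f2 - 3f3, so column 1 is (-1, -2, -3).
Repeating for f2, f3 and assembling the columns gives [[-1, 0, 3], [-2, 1, 1], [-3, -1, -3]].

[[-1, 0, 3], [-2, 1, 1], [-3, -1, -3]]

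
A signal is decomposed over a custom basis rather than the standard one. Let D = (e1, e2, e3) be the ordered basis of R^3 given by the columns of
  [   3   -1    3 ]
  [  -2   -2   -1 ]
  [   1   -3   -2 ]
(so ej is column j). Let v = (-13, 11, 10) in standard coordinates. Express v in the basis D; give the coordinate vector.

We seek scalars with c_1 e1 + ... + c_3 e3 = v; equivalently solve M c = v where the columns of M are e1, ..., e3.
Solving this 3x3 system gives c = (-2, -2, -3).
Check: -2e1 - 2e2 - 3e3 = (-13, 11, 10).

(-2, -2, -3)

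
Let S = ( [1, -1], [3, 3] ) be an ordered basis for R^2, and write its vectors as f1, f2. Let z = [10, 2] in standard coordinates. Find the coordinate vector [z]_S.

[4, 2]

Write z = c_1 f1 + c_2 f2 and solve for the c_i.
System: c_1 + 3c_2 = 10, -c_1 + 3c_2 = 2; solving gives c_1 = 4, c_2 = 2.
Check: 4f1 + 2f2 = [10, 2].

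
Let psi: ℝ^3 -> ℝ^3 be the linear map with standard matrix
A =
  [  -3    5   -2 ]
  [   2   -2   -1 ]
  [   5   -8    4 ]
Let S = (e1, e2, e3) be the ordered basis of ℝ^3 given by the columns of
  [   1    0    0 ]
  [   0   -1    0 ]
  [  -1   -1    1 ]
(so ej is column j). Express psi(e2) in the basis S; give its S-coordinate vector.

<-3, -3, -2>

Column 2 of [psi]_S is the S-coordinate vector of psi(e2).
In standard coordinates psi(e2) = A e2 = <-3, 3, 4>.
Converting to S: <-3, 3, 4> = -3e1 - 3e2 - 2e3, so the coordinate vector is <-3, -3, -2>.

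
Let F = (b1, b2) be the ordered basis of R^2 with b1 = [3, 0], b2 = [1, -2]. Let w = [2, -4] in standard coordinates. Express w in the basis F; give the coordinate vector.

Write w = c_1 b1 + c_2 b2 and solve for the c_i.
System: 3c_1 + c_2 = 2, 0c_1 - 2c_2 = -4; solving gives c_1 = 0, c_2 = 2.
Check: 0·b1 + 2b2 = [2, -4].

[0, 2]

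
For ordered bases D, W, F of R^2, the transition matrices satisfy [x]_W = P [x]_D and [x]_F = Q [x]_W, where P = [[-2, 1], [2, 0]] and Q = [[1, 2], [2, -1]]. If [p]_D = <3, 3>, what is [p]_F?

<9, -12>

First [p]_W = P [p]_D = <-3, 6>.
Then [p]_F = Q [p]_W = <9, -12>.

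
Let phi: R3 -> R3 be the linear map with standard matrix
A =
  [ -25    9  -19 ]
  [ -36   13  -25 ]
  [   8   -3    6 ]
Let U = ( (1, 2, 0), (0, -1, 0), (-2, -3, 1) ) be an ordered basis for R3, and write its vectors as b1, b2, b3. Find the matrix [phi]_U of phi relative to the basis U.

With P the matrix whose columns are b1, ..., b3, [phi]_U = P^(-1) A P.
Column by column: phi(b1) = A b1 = (-7, -10, 2); its U-coordinates (-3, -2, 2) give column 1.
Continuing for each basis vector yields [phi]_U = [[-3, -3, 2], [-2, -2, -1], [2, 3, -1]].

[[-3, -3, 2], [-2, -2, -1], [2, 3, -1]]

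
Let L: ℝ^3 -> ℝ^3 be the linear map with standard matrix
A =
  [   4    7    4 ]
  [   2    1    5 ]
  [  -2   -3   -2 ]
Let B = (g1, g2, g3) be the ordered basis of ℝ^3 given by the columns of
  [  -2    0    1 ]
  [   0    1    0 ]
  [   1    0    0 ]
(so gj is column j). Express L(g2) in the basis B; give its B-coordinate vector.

Compute L(g2) = A g2 = (7, 1, -3) in standard coordinates.
Then write this in B-coordinates: solve for y in y_1 g1 + ... + y_3 g3 = (7, 1, -3).
This gives y = (-3, 1, 1), which is column 2 of [L]_B.

(-3, 1, 1)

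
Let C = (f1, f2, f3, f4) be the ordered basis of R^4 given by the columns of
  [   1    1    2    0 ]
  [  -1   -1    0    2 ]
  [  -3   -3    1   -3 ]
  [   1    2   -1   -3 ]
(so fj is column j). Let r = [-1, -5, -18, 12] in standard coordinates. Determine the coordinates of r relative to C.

Write r = c_1 f1 + ... + c_4 f4 and solve for the c_i.
Row-reducing the augmented matrix [M | r] gives c = (1, 4, -3, 0).
Check: f1 + 4f2 - 3f3 + 0·f4 = [-1, -5, -18, 12].

[1, 4, -3, 0]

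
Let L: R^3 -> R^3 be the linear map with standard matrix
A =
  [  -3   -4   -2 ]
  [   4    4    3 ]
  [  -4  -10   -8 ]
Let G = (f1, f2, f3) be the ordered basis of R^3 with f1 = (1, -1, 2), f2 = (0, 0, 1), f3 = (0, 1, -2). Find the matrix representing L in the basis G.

Let P have columns f1, ..., f3. Then [L]_G = P^(-1) A P.
Here det P = -1, so P^(-1) is integer; computing A P first and then P^(-1)(A P) gives [[-3, -2, 0], [2, -2, 2], [3, 1, -2]].

[[-3, -2, 0], [2, -2, 2], [3, 1, -2]]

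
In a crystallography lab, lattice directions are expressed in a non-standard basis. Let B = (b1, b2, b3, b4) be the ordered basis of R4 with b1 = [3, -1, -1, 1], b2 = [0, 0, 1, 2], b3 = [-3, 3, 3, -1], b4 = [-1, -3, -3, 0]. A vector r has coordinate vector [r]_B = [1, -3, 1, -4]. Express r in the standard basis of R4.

[4, 14, 11, -6]

By definition r = b1 - 3b2 + b3 - 4b4.
Summing componentwise gives [4, 14, 11, -6].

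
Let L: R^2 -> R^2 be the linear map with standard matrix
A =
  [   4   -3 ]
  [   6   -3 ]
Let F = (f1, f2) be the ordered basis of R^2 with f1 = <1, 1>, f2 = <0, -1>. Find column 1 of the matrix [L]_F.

<1, -2>

Column 1 of [L]_F is the F-coordinate vector of L(f1).
In standard coordinates L(f1) = A f1 = <1, 3>.
Converting to F: <1, 3> = f1 - 2f2, so the coordinate vector is <1, -2>.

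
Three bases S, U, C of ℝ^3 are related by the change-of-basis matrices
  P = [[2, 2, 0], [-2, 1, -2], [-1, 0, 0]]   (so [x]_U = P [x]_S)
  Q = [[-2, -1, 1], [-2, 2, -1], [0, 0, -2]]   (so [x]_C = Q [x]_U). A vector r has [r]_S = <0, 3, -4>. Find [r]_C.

Apply P to get U-coordinates <6, 11, 0>, then Q to get C-coordinates.
The result is [r]_C = <-23, 10, 0>.

<-23, 10, 0>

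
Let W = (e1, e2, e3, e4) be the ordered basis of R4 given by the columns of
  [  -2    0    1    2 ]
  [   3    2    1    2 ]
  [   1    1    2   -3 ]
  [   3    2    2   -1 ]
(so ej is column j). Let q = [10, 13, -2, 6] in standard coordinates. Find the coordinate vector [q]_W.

Write q = c_1 e1 + ... + c_4 e4 and solve for the c_i.
Solving this 4x4 system gives c = (-1, 4, 2, 3).
Check: -e1 + 4e2 + 2e3 + 3e4 = [10, 13, -2, 6].

[-1, 4, 2, 3]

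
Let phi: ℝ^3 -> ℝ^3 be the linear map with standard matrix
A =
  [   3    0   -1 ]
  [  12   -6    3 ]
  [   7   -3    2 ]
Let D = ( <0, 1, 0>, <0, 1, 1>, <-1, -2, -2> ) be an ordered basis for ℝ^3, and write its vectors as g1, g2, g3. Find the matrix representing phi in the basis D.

[[-3, -2, -1], [-3, 1, -3], [0, 1, 1]]

The j-th column of [phi]_D is [phi(gj)]_D.
phi(g1) = A g1 = <0, -6, -3> = -3g1 - 3g2 + 0·g3, so column 1 is <-3, -3, 0>.
Repeating for g2, g3 and assembling the columns gives [[-3, -2, -1], [-3, 1, -3], [0, 1, 1]].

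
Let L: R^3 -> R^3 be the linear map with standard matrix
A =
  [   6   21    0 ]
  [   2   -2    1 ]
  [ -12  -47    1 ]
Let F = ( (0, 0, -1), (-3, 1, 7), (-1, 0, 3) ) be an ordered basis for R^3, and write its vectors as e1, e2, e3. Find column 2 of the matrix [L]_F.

(-3, -1, 0)

Column 2 of [L]_F is the F-coordinate vector of L(e2).
In standard coordinates L(e2) = A e2 = (3, -1, -4).
Converting to F: (3, -1, -4) = -3e1 - e2 + 0·e3, so the coordinate vector is (-3, -1, 0).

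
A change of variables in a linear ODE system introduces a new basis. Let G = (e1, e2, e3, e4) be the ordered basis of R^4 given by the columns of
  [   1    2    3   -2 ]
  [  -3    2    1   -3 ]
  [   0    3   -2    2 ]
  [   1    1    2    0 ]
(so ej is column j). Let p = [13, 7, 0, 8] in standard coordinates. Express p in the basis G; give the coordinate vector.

[0, 2, 3, 0]

We seek scalars with c_1 e1 + ... + c_4 e4 = p; equivalently solve M c = p where the columns of M are e1, ..., e4.
Solving this 4x4 system gives c = (0, 2, 3, 0).
Check: 0·e1 + 2e2 + 3e3 + 0·e4 = [13, 7, 0, 8].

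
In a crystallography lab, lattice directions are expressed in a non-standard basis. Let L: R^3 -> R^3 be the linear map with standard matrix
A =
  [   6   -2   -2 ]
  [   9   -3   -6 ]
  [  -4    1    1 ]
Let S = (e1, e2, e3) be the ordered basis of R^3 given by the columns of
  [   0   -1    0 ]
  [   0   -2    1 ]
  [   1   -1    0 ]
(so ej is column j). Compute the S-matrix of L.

[[3, 1, 3], [2, 0, 2], [-2, 3, 1]]

Let P have columns e1, ..., e3. Then [L]_S = P^(-1) A P.
Here det P = -1, so P^(-1) is integer; computing A P first and then P^(-1)(A P) gives [[3, 1, 3], [2, 0, 2], [-2, 3, 1]].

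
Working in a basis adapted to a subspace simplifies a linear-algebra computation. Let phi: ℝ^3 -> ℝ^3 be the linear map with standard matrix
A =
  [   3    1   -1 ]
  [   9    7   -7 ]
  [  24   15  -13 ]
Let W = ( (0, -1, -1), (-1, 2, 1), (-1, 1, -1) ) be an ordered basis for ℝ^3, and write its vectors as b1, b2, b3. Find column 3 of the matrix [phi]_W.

Compute phi(b3) = A b3 = (-1, 5, 4) in standard coordinates.
Then write this in W-coordinates: solve for y in y_1 b1 + ... + y_3 b3 = (-1, 5, 4).
This gives y = (-3, 1, 0), which is column 3 of [phi]_W.

(-3, 1, 0)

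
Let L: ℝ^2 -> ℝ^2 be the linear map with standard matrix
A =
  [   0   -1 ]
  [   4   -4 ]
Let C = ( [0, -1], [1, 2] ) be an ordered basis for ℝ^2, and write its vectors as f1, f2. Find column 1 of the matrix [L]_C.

Column 1 of [L]_C is the C-coordinate vector of L(f1).
In standard coordinates L(f1) = A f1 = [1, 4].
Converting to C: [1, 4] = -2f1 + f2, so the coordinate vector is [-2, 1].

[-2, 1]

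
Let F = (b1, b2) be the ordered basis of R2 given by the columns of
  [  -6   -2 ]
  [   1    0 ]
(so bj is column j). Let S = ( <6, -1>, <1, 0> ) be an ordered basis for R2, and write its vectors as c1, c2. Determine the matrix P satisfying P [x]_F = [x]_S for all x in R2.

[[-1, 0], [0, -2]]

Column j of P is [bj]_S, since P maps F-coordinates to S-coordinates.
Expressing b1 in S: b1 = -c1 + 0·c2, so column 1 of P is <-1, 0>.
Doing the same for each bj gives P = [[-1, 0], [0, -2]].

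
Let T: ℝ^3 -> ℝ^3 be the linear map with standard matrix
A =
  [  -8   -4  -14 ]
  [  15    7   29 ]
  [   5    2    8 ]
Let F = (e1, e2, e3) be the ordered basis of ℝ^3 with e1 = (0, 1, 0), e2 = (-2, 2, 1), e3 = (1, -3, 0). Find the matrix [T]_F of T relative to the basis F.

The j-th column of [T]_F is [T(ej)]_F.
T(e1) = A e1 = (-4, 7, 2) = 3e1 + 2e2 + 0·e3, so column 1 is (3, 2, 0).
Repeating for e2, e3 and assembling the columns gives [[3, 3, 2], [2, 2, -1], [0, -2, 2]].

[[3, 3, 2], [2, 2, -1], [0, -2, 2]]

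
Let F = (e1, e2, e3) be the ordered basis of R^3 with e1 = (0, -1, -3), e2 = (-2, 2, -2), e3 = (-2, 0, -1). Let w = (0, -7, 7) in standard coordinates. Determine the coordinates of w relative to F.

Write w = c_1 e1 + ... + c_3 e3 and solve for the c_i.
Solving this 3x3 system gives c = (-1, -4, 4).
Check: -e1 - 4e2 + 4e3 = (0, -7, 7).

(-1, -4, 4)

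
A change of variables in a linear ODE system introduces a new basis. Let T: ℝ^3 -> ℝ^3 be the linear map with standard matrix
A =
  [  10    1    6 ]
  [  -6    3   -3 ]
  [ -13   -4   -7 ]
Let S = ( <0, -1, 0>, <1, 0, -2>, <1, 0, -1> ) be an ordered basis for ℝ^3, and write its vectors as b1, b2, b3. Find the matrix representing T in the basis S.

[[3, 0, 3], [-3, 1, 2], [2, -3, 2]]

The j-th column of [T]_S is [T(bj)]_S.
T(b1) = A b1 = <-1, -3, 4> = 3b1 - 3b2 + 2b3, so column 1 is <3, -3, 2>.
Repeating for b2, b3 and assembling the columns gives [[3, 0, 3], [-3, 1, 2], [2, -3, 2]].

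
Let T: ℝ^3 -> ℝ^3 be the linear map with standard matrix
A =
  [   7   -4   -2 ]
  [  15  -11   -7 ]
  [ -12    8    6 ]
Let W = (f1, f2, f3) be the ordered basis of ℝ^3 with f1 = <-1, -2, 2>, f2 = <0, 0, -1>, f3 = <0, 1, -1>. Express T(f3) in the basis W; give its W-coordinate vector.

<2, 2, 0>

Column 3 of [T]_W is the W-coordinate vector of T(f3).
In standard coordinates T(f3) = A f3 = <-2, -4, 2>.
Converting to W: <-2, -4, 2> = 2f1 + 2f2 + 0·f3, so the coordinate vector is <2, 2, 0>.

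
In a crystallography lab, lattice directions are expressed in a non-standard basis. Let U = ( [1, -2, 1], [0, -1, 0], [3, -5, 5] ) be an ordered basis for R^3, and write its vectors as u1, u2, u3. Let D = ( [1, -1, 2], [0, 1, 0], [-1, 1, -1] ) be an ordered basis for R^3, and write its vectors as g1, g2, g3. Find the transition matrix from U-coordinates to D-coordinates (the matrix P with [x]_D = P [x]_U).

Column j of P is [uj]_D, since P maps U-coordinates to D-coordinates.
Expressing u1 in D: u1 = 0·g1 - g2 - g3, so column 1 of P is [0, -1, -1].
Doing the same for each uj gives P = [[0, 0, 2], [-1, -1, -2], [-1, 0, -1]].

[[0, 0, 2], [-1, -1, -2], [-1, 0, -1]]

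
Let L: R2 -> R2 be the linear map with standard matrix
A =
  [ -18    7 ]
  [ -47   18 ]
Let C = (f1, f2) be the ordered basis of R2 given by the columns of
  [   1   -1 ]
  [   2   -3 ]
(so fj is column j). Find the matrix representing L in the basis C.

[[-1, -2], [3, 1]]

The j-th column of [L]_C is [L(fj)]_C.
L(f1) = A f1 = [-4, -11] = -f1 + 3f2, so column 1 is [-1, 3].
Repeating for f2 and assembling the columns gives [[-1, -2], [3, 1]].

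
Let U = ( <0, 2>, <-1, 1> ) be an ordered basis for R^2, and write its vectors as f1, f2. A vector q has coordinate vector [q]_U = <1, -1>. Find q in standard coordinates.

By definition q = f1 - f2.
Summing componentwise gives <1, 1>.

<1, 1>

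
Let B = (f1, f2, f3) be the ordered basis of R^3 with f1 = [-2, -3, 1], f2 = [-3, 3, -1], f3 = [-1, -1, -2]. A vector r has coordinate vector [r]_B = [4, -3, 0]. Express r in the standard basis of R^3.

The coordinates say r = 4f1 - 3f2 + 0·f3; adding the scaled basis vectors gives [1, -21, 7].

[1, -21, 7]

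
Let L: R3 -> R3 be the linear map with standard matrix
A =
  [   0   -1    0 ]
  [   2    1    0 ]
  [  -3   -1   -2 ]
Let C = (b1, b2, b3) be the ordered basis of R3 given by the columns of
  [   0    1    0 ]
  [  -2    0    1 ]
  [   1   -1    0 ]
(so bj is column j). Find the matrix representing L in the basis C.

[[2, -1, -2], [2, 0, -1], [2, 0, -3]]

With P the matrix whose columns are b1, ..., b3, [L]_C = P^(-1) A P.
Column by column: L(b1) = A b1 = <2, -2, 0>; its C-coordinates <2, 2, 2> give column 1.
Continuing for each basis vector yields [L]_C = [[2, -1, -2], [2, 0, -1], [2, 0, -3]].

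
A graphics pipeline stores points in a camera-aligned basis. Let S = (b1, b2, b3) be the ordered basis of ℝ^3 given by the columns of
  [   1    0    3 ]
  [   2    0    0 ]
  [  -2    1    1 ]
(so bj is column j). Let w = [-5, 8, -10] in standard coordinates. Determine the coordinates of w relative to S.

[w]_S is the unique c with M c = w, where M has columns b1, ..., b3.
Gaussian elimination on [M | w] yields c = (4, 1, -3).
Check: 4b1 + b2 - 3b3 = [-5, 8, -10].

[4, 1, -3]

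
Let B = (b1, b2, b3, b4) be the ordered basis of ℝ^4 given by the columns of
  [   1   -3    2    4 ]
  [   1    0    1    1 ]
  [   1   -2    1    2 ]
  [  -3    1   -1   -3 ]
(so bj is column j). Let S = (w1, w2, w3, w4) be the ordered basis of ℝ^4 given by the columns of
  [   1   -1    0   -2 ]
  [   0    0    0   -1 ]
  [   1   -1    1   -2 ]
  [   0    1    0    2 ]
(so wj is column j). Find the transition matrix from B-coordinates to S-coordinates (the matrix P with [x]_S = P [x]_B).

[[-2, -2, 1, 1], [-1, 1, 1, -1], [0, 1, -1, -2], [-1, 0, -1, -1]]

Take x = bj: its B-coordinates are the j-th standard unit vector, so P e_j — column j of P — equals [bj]_S.
b1 = -2w1 - w2 + 0·w3 - w4, giving column 1 = (-2, -1, 0, -1); repeating for each j gives P = [[-2, -2, 1, 1], [-1, 1, 1, -1], [0, 1, -1, -2], [-1, 0, -1, -1]].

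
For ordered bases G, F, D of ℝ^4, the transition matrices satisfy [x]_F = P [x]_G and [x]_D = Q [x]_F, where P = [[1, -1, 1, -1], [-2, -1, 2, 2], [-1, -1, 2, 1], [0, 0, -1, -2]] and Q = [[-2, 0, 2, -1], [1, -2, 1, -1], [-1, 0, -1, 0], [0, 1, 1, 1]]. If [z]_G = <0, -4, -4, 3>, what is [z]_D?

Composing the changes, [z]_D = Q P [z]_G.
Q P = [[-4, 0, 3, 6], [4, 0, 0, -2], [0, 2, -3, 0], [-3, -2, 3, 1]]; applying this to <0, -4, -4, 3> gives <6, -6, 4, -1>.

<6, -6, 4, -1>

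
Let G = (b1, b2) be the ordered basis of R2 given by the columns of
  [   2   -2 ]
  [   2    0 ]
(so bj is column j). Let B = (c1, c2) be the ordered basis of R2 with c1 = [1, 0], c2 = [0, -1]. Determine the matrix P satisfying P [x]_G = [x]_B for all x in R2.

Column j of P is [bj]_B, since P maps G-coordinates to B-coordinates.
Expressing b1 in B: b1 = 2c1 - 2c2, so column 1 of P is [2, -2].
Doing the same for each bj gives P = [[2, -2], [-2, 0]].

[[2, -2], [-2, 0]]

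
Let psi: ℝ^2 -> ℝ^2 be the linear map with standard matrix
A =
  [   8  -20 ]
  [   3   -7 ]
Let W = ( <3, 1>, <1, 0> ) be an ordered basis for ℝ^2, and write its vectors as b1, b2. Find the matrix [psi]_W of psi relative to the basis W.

[[2, 3], [-2, -1]]

Let P have columns b1, b2. Then [psi]_W = P^(-1) A P.
Here det P = -1, so P^(-1) is integer; computing A P first and then P^(-1)(A P) gives [[2, 3], [-2, -1]].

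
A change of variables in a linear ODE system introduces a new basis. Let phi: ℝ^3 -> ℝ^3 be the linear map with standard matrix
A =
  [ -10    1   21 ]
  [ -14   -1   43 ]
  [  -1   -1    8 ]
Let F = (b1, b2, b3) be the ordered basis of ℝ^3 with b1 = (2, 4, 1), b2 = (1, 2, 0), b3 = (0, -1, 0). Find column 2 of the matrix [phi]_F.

Column 2 of [phi]_F is the F-coordinate vector of phi(b2).
In standard coordinates phi(b2) = A b2 = (-8, -16, -3).
Converting to F: (-8, -16, -3) = -3b1 - 2b2 + 0·b3, so the coordinate vector is (-3, -2, 0).

(-3, -2, 0)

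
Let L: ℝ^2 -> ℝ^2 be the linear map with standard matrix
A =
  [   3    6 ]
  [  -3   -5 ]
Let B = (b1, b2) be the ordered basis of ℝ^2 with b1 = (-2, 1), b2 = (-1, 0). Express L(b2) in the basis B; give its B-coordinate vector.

Column 2 of [L]_B is the B-coordinate vector of L(b2).
In standard coordinates L(b2) = A b2 = (-3, 3).
Converting to B: (-3, 3) = 3b1 - 3b2, so the coordinate vector is (3, -3).

(3, -3)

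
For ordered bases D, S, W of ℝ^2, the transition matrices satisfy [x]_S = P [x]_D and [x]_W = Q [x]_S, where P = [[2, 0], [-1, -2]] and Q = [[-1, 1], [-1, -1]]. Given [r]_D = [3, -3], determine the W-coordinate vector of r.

Composing the changes, [r]_W = Q P [r]_D.
Q P = [[-3, -2], [-1, 2]]; applying this to [3, -3] gives [-3, -9].

[-3, -9]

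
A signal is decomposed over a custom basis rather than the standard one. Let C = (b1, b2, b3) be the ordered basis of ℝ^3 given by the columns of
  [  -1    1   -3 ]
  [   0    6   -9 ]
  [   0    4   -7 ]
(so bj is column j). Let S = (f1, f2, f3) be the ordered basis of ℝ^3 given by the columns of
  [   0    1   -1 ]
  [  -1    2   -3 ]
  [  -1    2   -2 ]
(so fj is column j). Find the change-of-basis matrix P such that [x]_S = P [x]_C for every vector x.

Column j of P is [bj]_S, since P maps C-coordinates to S-coordinates.
Expressing b1 in S: b1 = -2f1 - f2 + 0·f3, so column 1 of P is <-2, -1, 0>.
Doing the same for each bj gives P = [[-2, -2, 1], [-1, -1, -1], [0, -2, 2]].

[[-2, -2, 1], [-1, -1, -1], [0, -2, 2]]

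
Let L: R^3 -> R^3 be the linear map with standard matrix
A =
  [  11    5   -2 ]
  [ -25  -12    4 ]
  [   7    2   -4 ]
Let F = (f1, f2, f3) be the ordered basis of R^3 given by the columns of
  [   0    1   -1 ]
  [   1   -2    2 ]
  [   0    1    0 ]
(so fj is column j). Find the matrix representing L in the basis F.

Let P have columns f1, ..., f3. Then [L]_F = P^(-1) A P.
Here det P = -1, so P^(-1) is integer; computing A P first and then P^(-1)(A P) gives [[-2, 1, -1], [2, -1, -3], [-3, 0, -2]].

[[-2, 1, -1], [2, -1, -3], [-3, 0, -2]]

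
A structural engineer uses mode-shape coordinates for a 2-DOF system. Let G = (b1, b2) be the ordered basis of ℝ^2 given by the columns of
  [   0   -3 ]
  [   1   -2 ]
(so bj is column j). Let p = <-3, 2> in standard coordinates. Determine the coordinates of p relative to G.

We seek scalars with c_1 b1 + c_2 b2 = p; equivalently solve M c = p where the columns of M are b1, b2.
System: 0c_1 - 3c_2 = -3, c_1 - 2c_2 = 2; solving gives c_1 = 4, c_2 = 1.
Check: 4b1 + b2 = <-3, 2>.

<4, 1>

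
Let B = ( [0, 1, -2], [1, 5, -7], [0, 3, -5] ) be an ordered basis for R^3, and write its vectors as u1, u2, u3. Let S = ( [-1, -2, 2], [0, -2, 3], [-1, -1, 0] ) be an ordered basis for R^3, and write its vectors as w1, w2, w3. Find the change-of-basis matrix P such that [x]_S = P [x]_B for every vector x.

Column j of P is [uj]_S, since P maps B-coordinates to S-coordinates.
Expressing u1 in S: u1 = -w1 + 0·w2 + w3, so column 1 of P is [-1, 0, 1].
Doing the same for each uj gives P = [[-1, -2, -1], [0, -1, -1], [1, 1, 1]].

[[-1, -2, -1], [0, -1, -1], [1, 1, 1]]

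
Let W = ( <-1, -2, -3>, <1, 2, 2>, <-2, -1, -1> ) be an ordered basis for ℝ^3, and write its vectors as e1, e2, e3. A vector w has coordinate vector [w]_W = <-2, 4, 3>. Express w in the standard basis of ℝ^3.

w = M [w]_W, where M has columns e1, ..., e3.
Carrying out the matrix-vector product, w = <0, 9, 11>.

<0, 9, 11>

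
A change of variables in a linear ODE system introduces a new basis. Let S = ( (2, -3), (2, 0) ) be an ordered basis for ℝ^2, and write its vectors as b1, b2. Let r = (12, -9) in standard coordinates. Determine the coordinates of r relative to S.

(3, 3)

Write r = c_1 b1 + c_2 b2 and solve for the c_i.
System: 2c_1 + 2c_2 = 12, -3c_1 + 0c_2 = -9; solving gives c_1 = 3, c_2 = 3.
Check: 3b1 + 3b2 = (12, -9).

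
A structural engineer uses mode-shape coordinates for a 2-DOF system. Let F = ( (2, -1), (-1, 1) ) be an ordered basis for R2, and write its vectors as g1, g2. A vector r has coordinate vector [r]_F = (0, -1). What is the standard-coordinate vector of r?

By definition r = 0·g1 - g2.
Summing componentwise gives (1, -1).

(1, -1)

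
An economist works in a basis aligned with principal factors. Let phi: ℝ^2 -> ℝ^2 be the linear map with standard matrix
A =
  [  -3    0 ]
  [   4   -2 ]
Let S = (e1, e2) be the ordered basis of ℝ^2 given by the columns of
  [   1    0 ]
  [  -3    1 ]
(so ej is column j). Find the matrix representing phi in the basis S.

The j-th column of [phi]_S is [phi(ej)]_S.
phi(e1) = A e1 = [-3, 10] = -3e1 + e2, so column 1 is [-3, 1].
Repeating for e2 and assembling the columns gives [[-3, 0], [1, -2]].

[[-3, 0], [1, -2]]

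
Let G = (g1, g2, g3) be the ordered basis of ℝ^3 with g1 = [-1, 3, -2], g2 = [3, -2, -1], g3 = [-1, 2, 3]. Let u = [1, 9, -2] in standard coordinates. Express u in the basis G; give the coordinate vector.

[3, 2, 2]

[u]_G is the unique c with M c = u, where M has columns g1, ..., g3.
Solving this 3x3 system gives c = (3, 2, 2).
Check: 3g1 + 2g2 + 2g3 = [1, 9, -2].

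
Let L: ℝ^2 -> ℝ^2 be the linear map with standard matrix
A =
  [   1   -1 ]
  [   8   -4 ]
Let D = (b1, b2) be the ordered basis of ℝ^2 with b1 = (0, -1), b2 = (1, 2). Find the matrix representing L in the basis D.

[[-2, -2], [1, -1]]

The j-th column of [L]_D is [L(bj)]_D.
L(b1) = A b1 = (1, 4) = -2b1 + b2, so column 1 is (-2, 1).
Repeating for b2 and assembling the columns gives [[-2, -2], [1, -1]].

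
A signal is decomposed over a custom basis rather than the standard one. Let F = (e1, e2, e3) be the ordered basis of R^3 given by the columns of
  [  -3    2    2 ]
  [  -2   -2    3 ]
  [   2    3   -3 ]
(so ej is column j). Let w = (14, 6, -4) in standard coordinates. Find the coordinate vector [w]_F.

(-2, 2, 2)

[w]_F is the unique c with M c = w, where M has columns e1, ..., e3.
Solving this 3x3 system gives c = (-2, 2, 2).
Check: -2e1 + 2e2 + 2e3 = (14, 6, -4).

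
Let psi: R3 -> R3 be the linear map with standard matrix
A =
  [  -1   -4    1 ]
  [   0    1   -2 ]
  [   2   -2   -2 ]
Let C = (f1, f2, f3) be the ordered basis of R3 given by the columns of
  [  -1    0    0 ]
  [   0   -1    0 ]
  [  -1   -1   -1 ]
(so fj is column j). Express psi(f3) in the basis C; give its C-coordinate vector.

(1, -2, -1)

Column 3 of [psi]_C is the C-coordinate vector of psi(f3).
In standard coordinates psi(f3) = A f3 = (-1, 2, 2).
Converting to C: (-1, 2, 2) = f1 - 2f2 - f3, so the coordinate vector is (1, -2, -1).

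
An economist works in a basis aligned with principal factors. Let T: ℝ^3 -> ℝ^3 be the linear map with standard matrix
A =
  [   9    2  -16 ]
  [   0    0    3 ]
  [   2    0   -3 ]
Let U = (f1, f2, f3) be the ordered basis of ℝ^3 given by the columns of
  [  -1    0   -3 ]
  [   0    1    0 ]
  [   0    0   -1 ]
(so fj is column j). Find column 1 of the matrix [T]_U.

Column 1 of [T]_U is the U-coordinate vector of T(f1).
In standard coordinates T(f1) = A f1 = (-9, 0, -2).
Converting to U: (-9, 0, -2) = 3f1 + 0·f2 + 2f3, so the coordinate vector is (3, 0, 2).

(3, 0, 2)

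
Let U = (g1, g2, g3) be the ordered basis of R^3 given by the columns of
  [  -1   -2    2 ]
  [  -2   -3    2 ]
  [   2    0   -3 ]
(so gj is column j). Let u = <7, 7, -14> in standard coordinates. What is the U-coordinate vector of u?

We seek scalars with c_1 g1 + ... + c_3 g3 = u; equivalently solve M c = u where the columns of M are g1, ..., g3.
Solving this 3x3 system gives c = (-1, 1, 4).
Check: -g1 + g2 + 4g3 = <7, 7, -14>.

<-1, 1, 4>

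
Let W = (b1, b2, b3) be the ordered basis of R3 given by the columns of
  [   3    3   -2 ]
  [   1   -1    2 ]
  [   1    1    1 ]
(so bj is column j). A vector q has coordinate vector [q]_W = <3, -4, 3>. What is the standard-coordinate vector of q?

q = M [q]_W, where M has columns b1, ..., b3.
Carrying out the matrix-vector product, q = <-9, 13, 2>.

<-9, 13, 2>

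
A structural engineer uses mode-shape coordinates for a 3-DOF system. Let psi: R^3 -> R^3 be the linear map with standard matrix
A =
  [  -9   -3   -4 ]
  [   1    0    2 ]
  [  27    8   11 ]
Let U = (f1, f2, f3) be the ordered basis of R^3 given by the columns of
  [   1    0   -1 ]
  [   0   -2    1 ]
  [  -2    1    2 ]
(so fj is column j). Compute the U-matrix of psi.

[[2, 2, -1], [3, -1, -1], [3, 0, 1]]

The j-th column of [psi]_U is [psi(fj)]_U.
psi(f1) = A f1 = [-1, -3, 5] = 2f1 + 3f2 + 3f3, so column 1 is [2, 3, 3].
Repeating for f2, f3 and assembling the columns gives [[2, 2, -1], [3, -1, -1], [3, 0, 1]].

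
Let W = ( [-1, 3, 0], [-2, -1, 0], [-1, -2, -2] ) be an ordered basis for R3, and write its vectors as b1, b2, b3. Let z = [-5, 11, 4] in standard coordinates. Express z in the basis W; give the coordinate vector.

[3, 2, -2]

We seek scalars with c_1 b1 + ... + c_3 b3 = z; equivalently solve M c = z where the columns of M are b1, ..., b3.
Gaussian elimination on [M | z] yields c = (3, 2, -2).
Check: 3b1 + 2b2 - 2b3 = [-5, 11, 4].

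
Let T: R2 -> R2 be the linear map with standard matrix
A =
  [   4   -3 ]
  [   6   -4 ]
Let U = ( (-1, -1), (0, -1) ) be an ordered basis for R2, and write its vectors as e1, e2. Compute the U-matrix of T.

The j-th column of [T]_U is [T(ej)]_U.
T(e1) = A e1 = (-1, -2) = e1 + e2, so column 1 is (1, 1).
Repeating for e2 and assembling the columns gives [[1, -3], [1, -1]].

[[1, -3], [1, -1]]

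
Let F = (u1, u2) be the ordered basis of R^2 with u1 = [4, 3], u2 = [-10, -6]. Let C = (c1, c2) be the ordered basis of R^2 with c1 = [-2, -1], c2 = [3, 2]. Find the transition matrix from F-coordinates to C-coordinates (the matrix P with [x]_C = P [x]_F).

[[1, 2], [2, -2]]

Let M have columns uj and N have columns cj. Then for every x, N [x]_C = x = M [x]_F, so P = N^(-1) M.
Since det N = -1, N^(-1) has integer entries; multiplying gives P = [[1, 2], [2, -2]].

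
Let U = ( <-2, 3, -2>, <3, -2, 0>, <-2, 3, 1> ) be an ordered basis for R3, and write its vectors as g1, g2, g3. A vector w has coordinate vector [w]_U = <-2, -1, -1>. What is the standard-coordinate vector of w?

<3, -7, 3>

w = M [w]_U, where M has columns g1, ..., g3.
Carrying out the matrix-vector product, w = <3, -7, 3>.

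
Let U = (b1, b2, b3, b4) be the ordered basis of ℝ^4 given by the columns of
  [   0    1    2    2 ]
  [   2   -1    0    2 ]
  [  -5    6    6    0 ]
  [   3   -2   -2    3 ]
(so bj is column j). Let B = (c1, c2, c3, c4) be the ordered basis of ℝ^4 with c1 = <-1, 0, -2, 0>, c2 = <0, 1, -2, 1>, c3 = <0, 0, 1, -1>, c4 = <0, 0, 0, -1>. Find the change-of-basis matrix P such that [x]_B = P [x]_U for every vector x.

[[0, -1, -2, -2], [2, -1, 0, 2], [-1, 2, 2, 0], [0, -1, 0, -1]]

Let M have columns bj and N have columns cj. Then for every x, N [x]_B = x = M [x]_U, so P = N^(-1) M.
Since det N = 1, N^(-1) has integer entries; multiplying gives P = [[0, -1, -2, -2], [2, -1, 0, 2], [-1, 2, 2, 0], [0, -1, 0, -1]].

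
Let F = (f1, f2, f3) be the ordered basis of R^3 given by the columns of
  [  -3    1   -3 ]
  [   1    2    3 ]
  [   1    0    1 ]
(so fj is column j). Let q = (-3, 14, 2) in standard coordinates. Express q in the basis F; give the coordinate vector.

Write q = c_1 f1 + ... + c_3 f3 and solve for the c_i.
Row-reducing the augmented matrix [M | q] gives c = (-1, 3, 3).
Check: -f1 + 3f2 + 3f3 = (-3, 14, 2).

(-1, 3, 3)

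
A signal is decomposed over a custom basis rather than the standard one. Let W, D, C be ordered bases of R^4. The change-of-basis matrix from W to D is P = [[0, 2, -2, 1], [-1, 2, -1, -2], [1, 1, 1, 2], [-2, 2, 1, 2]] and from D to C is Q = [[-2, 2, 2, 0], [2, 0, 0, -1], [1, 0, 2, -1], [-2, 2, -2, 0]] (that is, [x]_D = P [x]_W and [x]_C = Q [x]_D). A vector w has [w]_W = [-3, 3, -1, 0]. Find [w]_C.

Composing the changes, [w]_C = Q P [w]_W.
Q P = [[0, 2, 4, -2], [2, 2, -5, 0], [4, 2, -1, 3], [-4, -2, 0, -10]]; applying this to [-3, 3, -1, 0] gives [2, 5, -5, 6].

[2, 5, -5, 6]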